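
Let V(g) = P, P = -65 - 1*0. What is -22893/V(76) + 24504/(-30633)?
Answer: 17940731/51055 ≈ 351.40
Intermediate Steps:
P = -65 (P = -65 + 0 = -65)
V(g) = -65
-22893/V(76) + 24504/(-30633) = -22893/(-65) + 24504/(-30633) = -22893*(-1/65) + 24504*(-1/30633) = 1761/5 - 8168/10211 = 17940731/51055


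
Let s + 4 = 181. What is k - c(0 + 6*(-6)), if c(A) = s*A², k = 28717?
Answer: -200675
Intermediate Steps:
s = 177 (s = -4 + 181 = 177)
c(A) = 177*A²
k - c(0 + 6*(-6)) = 28717 - 177*(0 + 6*(-6))² = 28717 - 177*(0 - 36)² = 28717 - 177*(-36)² = 28717 - 177*1296 = 28717 - 1*229392 = 28717 - 229392 = -200675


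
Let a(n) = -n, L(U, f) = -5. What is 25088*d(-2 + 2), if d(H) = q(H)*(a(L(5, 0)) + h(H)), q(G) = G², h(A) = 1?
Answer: 0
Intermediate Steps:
d(H) = 6*H² (d(H) = H²*(-1*(-5) + 1) = H²*(5 + 1) = H²*6 = 6*H²)
25088*d(-2 + 2) = 25088*(6*(-2 + 2)²) = 25088*(6*0²) = 25088*(6*0) = 25088*0 = 0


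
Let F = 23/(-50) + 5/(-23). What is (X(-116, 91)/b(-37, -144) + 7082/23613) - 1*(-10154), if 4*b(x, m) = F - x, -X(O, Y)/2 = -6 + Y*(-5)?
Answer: 10115725655764/986338623 ≈ 10256.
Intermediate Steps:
X(O, Y) = 12 + 10*Y (X(O, Y) = -2*(-6 + Y*(-5)) = -2*(-6 - 5*Y) = 12 + 10*Y)
F = -779/1150 (F = 23*(-1/50) + 5*(-1/23) = -23/50 - 5/23 = -779/1150 ≈ -0.67739)
b(x, m) = -779/4600 - x/4 (b(x, m) = (-779/1150 - x)/4 = -779/4600 - x/4)
(X(-116, 91)/b(-37, -144) + 7082/23613) - 1*(-10154) = ((12 + 10*91)/(-779/4600 - 1/4*(-37)) + 7082/23613) - 1*(-10154) = ((12 + 910)/(-779/4600 + 37/4) + 7082*(1/23613)) + 10154 = (922/(41771/4600) + 7082/23613) + 10154 = (922*(4600/41771) + 7082/23613) + 10154 = (4241200/41771 + 7082/23613) + 10154 = 100443277822/986338623 + 10154 = 10115725655764/986338623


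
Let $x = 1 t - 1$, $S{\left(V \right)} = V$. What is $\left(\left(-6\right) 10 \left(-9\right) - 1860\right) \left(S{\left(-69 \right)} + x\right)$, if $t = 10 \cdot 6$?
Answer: $13200$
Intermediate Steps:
$t = 60$
$x = 59$ ($x = 1 \cdot 60 - 1 = 60 - 1 = 59$)
$\left(\left(-6\right) 10 \left(-9\right) - 1860\right) \left(S{\left(-69 \right)} + x\right) = \left(\left(-6\right) 10 \left(-9\right) - 1860\right) \left(-69 + 59\right) = \left(\left(-60\right) \left(-9\right) - 1860\right) \left(-10\right) = \left(540 - 1860\right) \left(-10\right) = \left(-1320\right) \left(-10\right) = 13200$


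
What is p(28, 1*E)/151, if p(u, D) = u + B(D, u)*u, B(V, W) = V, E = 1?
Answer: 56/151 ≈ 0.37086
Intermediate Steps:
p(u, D) = u + D*u
p(28, 1*E)/151 = (28*(1 + 1*1))/151 = (28*(1 + 1))*(1/151) = (28*2)*(1/151) = 56*(1/151) = 56/151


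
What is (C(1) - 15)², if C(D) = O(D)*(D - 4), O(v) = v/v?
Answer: 324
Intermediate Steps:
O(v) = 1
C(D) = -4 + D (C(D) = 1*(D - 4) = 1*(-4 + D) = -4 + D)
(C(1) - 15)² = ((-4 + 1) - 15)² = (-3 - 15)² = (-18)² = 324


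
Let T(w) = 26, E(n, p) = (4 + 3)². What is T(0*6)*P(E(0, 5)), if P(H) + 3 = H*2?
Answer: 2470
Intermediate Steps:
E(n, p) = 49 (E(n, p) = 7² = 49)
P(H) = -3 + 2*H (P(H) = -3 + H*2 = -3 + 2*H)
T(0*6)*P(E(0, 5)) = 26*(-3 + 2*49) = 26*(-3 + 98) = 26*95 = 2470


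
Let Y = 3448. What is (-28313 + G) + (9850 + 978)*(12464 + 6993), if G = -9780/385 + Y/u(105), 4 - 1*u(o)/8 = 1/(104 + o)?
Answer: 13543880979308/64295 ≈ 2.1065e+8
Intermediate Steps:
u(o) = 32 - 8/(104 + o)
G = 5302823/64295 (G = -9780/385 + 3448/((8*(415 + 4*105)/(104 + 105))) = -9780*1/385 + 3448/((8*(415 + 420)/209)) = -1956/77 + 3448/((8*(1/209)*835)) = -1956/77 + 3448/(6680/209) = -1956/77 + 3448*(209/6680) = -1956/77 + 90079/835 = 5302823/64295 ≈ 82.476)
(-28313 + G) + (9850 + 978)*(12464 + 6993) = (-28313 + 5302823/64295) + (9850 + 978)*(12464 + 6993) = -1815081512/64295 + 10828*19457 = -1815081512/64295 + 210680396 = 13543880979308/64295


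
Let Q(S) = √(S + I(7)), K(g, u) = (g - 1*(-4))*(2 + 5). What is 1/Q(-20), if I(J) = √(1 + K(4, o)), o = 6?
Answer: -I/√(20 - √57) ≈ -0.28341*I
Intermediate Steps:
K(g, u) = 28 + 7*g (K(g, u) = (g + 4)*7 = (4 + g)*7 = 28 + 7*g)
I(J) = √57 (I(J) = √(1 + (28 + 7*4)) = √(1 + (28 + 28)) = √(1 + 56) = √57)
Q(S) = √(S + √57)
1/Q(-20) = 1/(√(-20 + √57)) = (-20 + √57)^(-½)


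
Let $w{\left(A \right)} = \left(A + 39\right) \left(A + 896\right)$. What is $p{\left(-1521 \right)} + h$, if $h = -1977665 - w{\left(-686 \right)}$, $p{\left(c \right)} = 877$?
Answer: $-1840918$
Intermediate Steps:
$w{\left(A \right)} = \left(39 + A\right) \left(896 + A\right)$
$h = -1841795$ ($h = -1977665 - \left(34944 + \left(-686\right)^{2} + 935 \left(-686\right)\right) = -1977665 - \left(34944 + 470596 - 641410\right) = -1977665 - -135870 = -1977665 + 135870 = -1841795$)
$p{\left(-1521 \right)} + h = 877 - 1841795 = -1840918$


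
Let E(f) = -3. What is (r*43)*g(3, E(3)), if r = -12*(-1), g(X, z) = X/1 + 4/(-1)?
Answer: -516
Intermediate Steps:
g(X, z) = -4 + X (g(X, z) = X*1 + 4*(-1) = X - 4 = -4 + X)
r = 12
(r*43)*g(3, E(3)) = (12*43)*(-4 + 3) = 516*(-1) = -516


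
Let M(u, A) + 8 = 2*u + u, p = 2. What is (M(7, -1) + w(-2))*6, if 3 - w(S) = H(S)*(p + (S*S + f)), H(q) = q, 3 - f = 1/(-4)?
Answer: 207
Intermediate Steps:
f = 13/4 (f = 3 - 1/(-4) = 3 - 1*(-1/4) = 3 + 1/4 = 13/4 ≈ 3.2500)
M(u, A) = -8 + 3*u (M(u, A) = -8 + (2*u + u) = -8 + 3*u)
w(S) = 3 - S*(21/4 + S**2) (w(S) = 3 - S*(2 + (S*S + 13/4)) = 3 - S*(2 + (S**2 + 13/4)) = 3 - S*(2 + (13/4 + S**2)) = 3 - S*(21/4 + S**2))
(M(7, -1) + w(-2))*6 = ((-8 + 3*7) + (3 - 1*(-2)**3 - 21/4*(-2)))*6 = ((-8 + 21) + (3 - 1*(-8) + 21/2))*6 = (13 + (3 + 8 + 21/2))*6 = (13 + 43/2)*6 = (69/2)*6 = 207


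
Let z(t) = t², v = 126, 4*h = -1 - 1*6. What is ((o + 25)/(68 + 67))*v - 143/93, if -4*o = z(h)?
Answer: 313687/14880 ≈ 21.081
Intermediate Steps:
h = -7/4 (h = (-1 - 1*6)/4 = (-1 - 6)/4 = (¼)*(-7) = -7/4 ≈ -1.7500)
o = -49/64 (o = -(-7/4)²/4 = -¼*49/16 = -49/64 ≈ -0.76563)
((o + 25)/(68 + 67))*v - 143/93 = ((-49/64 + 25)/(68 + 67))*126 - 143/93 = ((1551/64)/135)*126 - 143*1/93 = ((1551/64)*(1/135))*126 - 143/93 = (517/2880)*126 - 143/93 = 3619/160 - 143/93 = 313687/14880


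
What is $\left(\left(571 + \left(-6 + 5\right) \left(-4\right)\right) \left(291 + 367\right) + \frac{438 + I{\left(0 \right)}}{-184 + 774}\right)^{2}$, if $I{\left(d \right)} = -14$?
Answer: $\frac{12457564899625444}{87025} \approx 1.4315 \cdot 10^{11}$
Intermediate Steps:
$\left(\left(571 + \left(-6 + 5\right) \left(-4\right)\right) \left(291 + 367\right) + \frac{438 + I{\left(0 \right)}}{-184 + 774}\right)^{2} = \left(\left(571 + \left(-6 + 5\right) \left(-4\right)\right) \left(291 + 367\right) + \frac{438 - 14}{-184 + 774}\right)^{2} = \left(\left(571 - -4\right) 658 + \frac{424}{590}\right)^{2} = \left(\left(571 + 4\right) 658 + 424 \cdot \frac{1}{590}\right)^{2} = \left(575 \cdot 658 + \frac{212}{295}\right)^{2} = \left(378350 + \frac{212}{295}\right)^{2} = \left(\frac{111613462}{295}\right)^{2} = \frac{12457564899625444}{87025}$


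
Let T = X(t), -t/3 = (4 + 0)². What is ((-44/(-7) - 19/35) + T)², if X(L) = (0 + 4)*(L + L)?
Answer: 175271121/1225 ≈ 1.4308e+5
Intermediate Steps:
t = -48 (t = -3*(4 + 0)² = -3*4² = -3*16 = -48)
X(L) = 8*L (X(L) = 4*(2*L) = 8*L)
T = -384 (T = 8*(-48) = -384)
((-44/(-7) - 19/35) + T)² = ((-44/(-7) - 19/35) - 384)² = ((-44*(-⅐) - 19*1/35) - 384)² = ((44/7 - 19/35) - 384)² = (201/35 - 384)² = (-13239/35)² = 175271121/1225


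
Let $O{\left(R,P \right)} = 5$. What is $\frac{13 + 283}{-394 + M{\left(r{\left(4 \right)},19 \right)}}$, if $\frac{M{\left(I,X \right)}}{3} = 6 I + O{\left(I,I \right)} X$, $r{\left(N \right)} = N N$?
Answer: $\frac{296}{179} \approx 1.6536$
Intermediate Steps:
$r{\left(N \right)} = N^{2}$
$M{\left(I,X \right)} = 15 X + 18 I$ ($M{\left(I,X \right)} = 3 \left(6 I + 5 X\right) = 3 \left(5 X + 6 I\right) = 15 X + 18 I$)
$\frac{13 + 283}{-394 + M{\left(r{\left(4 \right)},19 \right)}} = \frac{13 + 283}{-394 + \left(15 \cdot 19 + 18 \cdot 4^{2}\right)} = \frac{296}{-394 + \left(285 + 18 \cdot 16\right)} = \frac{296}{-394 + \left(285 + 288\right)} = \frac{296}{-394 + 573} = \frac{296}{179}$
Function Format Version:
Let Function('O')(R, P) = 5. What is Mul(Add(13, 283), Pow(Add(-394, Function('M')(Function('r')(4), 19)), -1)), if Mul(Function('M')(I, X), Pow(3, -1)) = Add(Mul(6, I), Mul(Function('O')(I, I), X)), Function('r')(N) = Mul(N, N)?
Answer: Rational(296, 179) ≈ 1.6536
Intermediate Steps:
Function('r')(N) = Pow(N, 2)
Function('M')(I, X) = Add(Mul(15, X), Mul(18, I)) (Function('M')(I, X) = Mul(3, Add(Mul(6, I), Mul(5, X))) = Mul(3, Add(Mul(5, X), Mul(6, I))) = Add(Mul(15, X), Mul(18, I)))
Mul(Add(13, 283), Pow(Add(-394, Function('M')(Function('r')(4), 19)), -1)) = Mul(Add(13, 283), Pow(Add(-394, Add(Mul(15, 19), Mul(18, Pow(4, 2)))), -1)) = Mul(296, Pow(Add(-394, Add(285, Mul(18, 16))), -1)) = Mul(296, Pow(Add(-394, Add(285, 288)), -1)) = Mul(296, Pow(Add(-394, 573), -1)) = Mul(296, Pow(179, -1)) = Mul(296, Rational(1, 179)) = Rational(296, 179)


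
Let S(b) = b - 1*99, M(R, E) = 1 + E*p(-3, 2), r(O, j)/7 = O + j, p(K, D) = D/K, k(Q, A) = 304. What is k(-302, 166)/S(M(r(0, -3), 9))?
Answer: -38/13 ≈ -2.9231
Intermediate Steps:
r(O, j) = 7*O + 7*j (r(O, j) = 7*(O + j) = 7*O + 7*j)
M(R, E) = 1 - 2*E/3 (M(R, E) = 1 + E*(2/(-3)) = 1 + E*(2*(-⅓)) = 1 + E*(-⅔) = 1 - 2*E/3)
S(b) = -99 + b (S(b) = b - 99 = -99 + b)
k(-302, 166)/S(M(r(0, -3), 9)) = 304/(-99 + (1 - ⅔*9)) = 304/(-99 + (1 - 6)) = 304/(-99 - 5) = 304/(-104) = 304*(-1/104) = -38/13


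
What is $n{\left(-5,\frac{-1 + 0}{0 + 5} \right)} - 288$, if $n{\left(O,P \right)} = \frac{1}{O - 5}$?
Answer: $- \frac{2881}{10} \approx -288.1$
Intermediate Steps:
$n{\left(O,P \right)} = \frac{1}{-5 + O}$
$n{\left(-5,\frac{-1 + 0}{0 + 5} \right)} - 288 = \frac{1}{-5 - 5} - 288 = \frac{1}{-10} - 288 = - \frac{1}{10} - 288 = - \frac{2881}{10}$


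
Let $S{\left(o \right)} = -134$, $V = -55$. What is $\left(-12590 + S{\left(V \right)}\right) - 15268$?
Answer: $-27992$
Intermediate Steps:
$\left(-12590 + S{\left(V \right)}\right) - 15268 = \left(-12590 - 134\right) - 15268 = -12724 - 15268 = -27992$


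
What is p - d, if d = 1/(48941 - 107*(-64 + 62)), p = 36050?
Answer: 1772037749/49155 ≈ 36050.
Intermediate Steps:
d = 1/49155 (d = 1/(48941 - 107*(-2)) = 1/(48941 + 214) = 1/49155 ≈ 2.0344e-5)
p - d = 36050 - 1*1/49155 = 36050 - 1/49155 = 1772037749/49155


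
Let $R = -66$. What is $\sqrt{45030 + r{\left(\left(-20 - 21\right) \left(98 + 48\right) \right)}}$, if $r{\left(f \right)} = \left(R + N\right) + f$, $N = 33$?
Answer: $\sqrt{39011} \approx 197.51$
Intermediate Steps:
$r{\left(f \right)} = -33 + f$ ($r{\left(f \right)} = \left(-66 + 33\right) + f = -33 + f$)
$\sqrt{45030 + r{\left(\left(-20 - 21\right) \left(98 + 48\right) \right)}} = \sqrt{45030 + \left(-33 + \left(-20 - 21\right) \left(98 + 48\right)\right)} = \sqrt{45030 - 6019} = \sqrt{39011}$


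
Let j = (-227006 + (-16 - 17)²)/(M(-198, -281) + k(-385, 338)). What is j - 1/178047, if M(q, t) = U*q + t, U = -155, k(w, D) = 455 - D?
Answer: -40223874625/5435062722 ≈ -7.4008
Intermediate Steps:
M(q, t) = t - 155*q (M(q, t) = -155*q + t = t - 155*q)
j = -225917/30526 (j = (-227006 + (-16 - 17)²)/((-281 - 155*(-198)) + (455 - 1*338)) = (-227006 + (-33)²)/((-281 + 30690) + (455 - 338)) = (-227006 + 1089)/(30409 + 117) = -225917/30526 ≈ -7.4008)
j - 1/178047 = -225917/30526 - 1/178047 = -40223874625/5435062722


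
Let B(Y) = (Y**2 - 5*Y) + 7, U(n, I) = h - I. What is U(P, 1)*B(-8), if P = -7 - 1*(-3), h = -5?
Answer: -666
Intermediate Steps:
P = -4 (P = -7 + 3 = -4)
U(n, I) = -5 - I
B(Y) = 7 + Y**2 - 5*Y
U(P, 1)*B(-8) = (-5 - 1*1)*(7 + (-8)**2 - 5*(-8)) = (-5 - 1)*(7 + 64 + 40) = -6*111 = -666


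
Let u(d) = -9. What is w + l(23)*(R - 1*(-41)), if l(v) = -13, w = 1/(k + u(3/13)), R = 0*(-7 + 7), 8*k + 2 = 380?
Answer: -81545/153 ≈ -532.97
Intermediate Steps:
k = 189/4 (k = -¼ + (⅛)*380 = -¼ + 95/2 = 189/4 ≈ 47.250)
R = 0 (R = 0*0 = 0)
w = 4/153 (w = 1/(189/4 - 9) = 1/(153/4) = 4/153 ≈ 0.026144)
w + l(23)*(R - 1*(-41)) = 4/153 - 13*(0 - 1*(-41)) = 4/153 - 13*(0 + 41) = 4/153 - 13*41 = 4/153 - 533 = -81545/153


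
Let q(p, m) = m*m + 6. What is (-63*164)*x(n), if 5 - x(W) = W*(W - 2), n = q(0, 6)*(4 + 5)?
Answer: 1468414836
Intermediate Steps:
q(p, m) = 6 + m**2 (q(p, m) = m**2 + 6 = 6 + m**2)
n = 378 (n = (6 + 6**2)*(4 + 5) = (6 + 36)*9 = 42*9 = 378)
x(W) = 5 - W*(-2 + W) (x(W) = 5 - W*(W - 2) = 5 - W*(-2 + W))
(-63*164)*x(n) = (-63*164)*(5 - 1*378**2 + 2*378) = -10332*(5 - 1*142884 + 756) = -10332*(5 - 142884 + 756) = -10332*(-142123) = 1468414836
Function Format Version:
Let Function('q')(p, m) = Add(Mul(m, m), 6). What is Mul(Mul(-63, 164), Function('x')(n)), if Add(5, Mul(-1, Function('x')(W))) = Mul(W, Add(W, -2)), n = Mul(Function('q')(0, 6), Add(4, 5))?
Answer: 1468414836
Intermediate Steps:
Function('q')(p, m) = Add(6, Pow(m, 2)) (Function('q')(p, m) = Add(Pow(m, 2), 6) = Add(6, Pow(m, 2)))
n = 378 (n = Mul(Add(6, Pow(6, 2)), Add(4, 5)) = Mul(Add(6, 36), 9) = Mul(42, 9) = 378)
Function('x')(W) = Add(5, Mul(-1, W, Add(-2, W))) (Function('x')(W) = Add(5, Mul(-1, Mul(W, Add(W, -2)))) = Add(5, Mul(-1, Mul(W, Add(-2, W)))) = Add(5, Mul(-1, W, Add(-2, W))))
Mul(Mul(-63, 164), Function('x')(n)) = Mul(Mul(-63, 164), Add(5, Mul(-1, Pow(378, 2)), Mul(2, 378))) = Mul(-10332, Add(5, Mul(-1, 142884), 756)) = Mul(-10332, Add(5, -142884, 756)) = Mul(-10332, -142123) = 1468414836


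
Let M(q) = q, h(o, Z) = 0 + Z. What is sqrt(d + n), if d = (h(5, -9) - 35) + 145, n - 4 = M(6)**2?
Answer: sqrt(141) ≈ 11.874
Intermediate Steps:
h(o, Z) = Z
n = 40 (n = 4 + 6**2 = 4 + 36 = 40)
d = 101 (d = (-9 - 35) + 145 = -44 + 145 = 101)
sqrt(d + n) = sqrt(101 + 40) = sqrt(141)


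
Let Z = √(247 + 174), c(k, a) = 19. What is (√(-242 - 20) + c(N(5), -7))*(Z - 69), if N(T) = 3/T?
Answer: -(19 + I*√262)*(69 - √421) ≈ -921.15 - 784.75*I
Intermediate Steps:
Z = √421 ≈ 20.518
(√(-242 - 20) + c(N(5), -7))*(Z - 69) = (√(-242 - 20) + 19)*(√421 - 69) = (√(-262) + 19)*(-69 + √421) = (I*√262 + 19)*(-69 + √421) = (19 + I*√262)*(-69 + √421) = (-69 + √421)*(19 + I*√262)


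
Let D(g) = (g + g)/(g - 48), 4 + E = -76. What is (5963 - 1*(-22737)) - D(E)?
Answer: 114795/4 ≈ 28699.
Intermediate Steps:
E = -80 (E = -4 - 76 = -80)
D(g) = 2*g/(-48 + g) (D(g) = (2*g)/(-48 + g) = 2*g/(-48 + g))
(5963 - 1*(-22737)) - D(E) = (5963 - 1*(-22737)) - 2*(-80)/(-48 - 80) = (5963 + 22737) - 2*(-80)/(-128) = 28700 - 2*(-80)*(-1)/128 = 28700 - 1*5/4 = 28700 - 5/4 = 114795/4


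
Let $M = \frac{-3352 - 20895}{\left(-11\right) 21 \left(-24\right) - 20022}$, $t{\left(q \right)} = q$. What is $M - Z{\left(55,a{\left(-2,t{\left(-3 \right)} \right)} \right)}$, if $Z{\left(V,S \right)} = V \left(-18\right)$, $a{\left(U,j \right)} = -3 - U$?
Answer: $\frac{14357467}{14478} \approx 991.67$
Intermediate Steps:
$Z{\left(V,S \right)} = - 18 V$
$M = \frac{24247}{14478}$ ($M = - \frac{24247}{\left(-231\right) \left(-24\right) - 20022} = - \frac{24247}{5544 - 20022} = - \frac{24247}{-14478} = \left(-24247\right) \left(- \frac{1}{14478}\right) = \frac{24247}{14478} \approx 1.6747$)
$M - Z{\left(55,a{\left(-2,t{\left(-3 \right)} \right)} \right)} = \frac{24247}{14478} - \left(-18\right) 55 = \frac{24247}{14478} - -990 = \frac{24247}{14478} + 990 = \frac{14357467}{14478}$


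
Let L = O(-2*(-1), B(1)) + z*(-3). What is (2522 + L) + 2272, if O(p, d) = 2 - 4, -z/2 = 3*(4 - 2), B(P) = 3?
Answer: 4828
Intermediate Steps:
z = -12 (z = -6*(4 - 2) = -6*2 = -2*6 = -12)
O(p, d) = -2
L = 34 (L = -2 - 12*(-3) = -2 + 36 = 34)
(2522 + L) + 2272 = (2522 + 34) + 2272 = 2556 + 2272 = 4828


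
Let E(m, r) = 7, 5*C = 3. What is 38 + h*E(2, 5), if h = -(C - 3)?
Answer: 274/5 ≈ 54.800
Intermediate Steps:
C = 3/5 (C = (1/5)*3 = 3/5 ≈ 0.60000)
h = 12/5 (h = -(3/5 - 3) = -1*(-12/5) = 12/5 ≈ 2.4000)
38 + h*E(2, 5) = 38 + (12/5)*7 = 38 + 84/5 = 274/5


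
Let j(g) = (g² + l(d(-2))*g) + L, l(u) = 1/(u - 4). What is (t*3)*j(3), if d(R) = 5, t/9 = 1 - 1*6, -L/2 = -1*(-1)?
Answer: -1350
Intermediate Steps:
L = -2 (L = -(-2)*(-1) = -2*1 = -2)
t = -45 (t = 9*(1 - 1*6) = 9*(1 - 6) = 9*(-5) = -45)
l(u) = 1/(-4 + u)
j(g) = -2 + g + g² (j(g) = (g² + g/(-4 + 5)) - 2 = (g² + g/1) - 2 = (g² + 1*g) - 2 = (g² + g) - 2 = (g + g²) - 2 = -2 + g + g²)
(t*3)*j(3) = (-45*3)*(-2 + 3 + 3²) = -135*(-2 + 3 + 9) = -135*10 = -1350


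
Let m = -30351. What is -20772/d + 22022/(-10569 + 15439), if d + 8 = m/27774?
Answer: 469194890551/204980735 ≈ 2289.0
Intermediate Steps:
d = -84181/9258 (d = -8 - 30351/27774 = -8 - 30351*1/27774 = -8 - 10117/9258 = -84181/9258 ≈ -9.0928)
-20772/d + 22022/(-10569 + 15439) = -20772/(-84181/9258) + 22022/(-10569 + 15439) = -20772*(-9258/84181) + 22022/4870 = 192307176/84181 + 22022*(1/4870) = 192307176/84181 + 11011/2435 = 469194890551/204980735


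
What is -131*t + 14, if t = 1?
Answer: -117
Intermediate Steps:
-131*t + 14 = -131*1 + 14 = -131 + 14 = -117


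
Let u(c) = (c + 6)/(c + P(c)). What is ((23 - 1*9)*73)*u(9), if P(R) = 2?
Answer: 15330/11 ≈ 1393.6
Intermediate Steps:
u(c) = (6 + c)/(2 + c) (u(c) = (c + 6)/(c + 2) = (6 + c)/(2 + c))
((23 - 1*9)*73)*u(9) = ((23 - 1*9)*73)*((6 + 9)/(2 + 9)) = ((23 - 9)*73)*(15/11) = (14*73)*((1/11)*15) = 1022*(15/11) = 15330/11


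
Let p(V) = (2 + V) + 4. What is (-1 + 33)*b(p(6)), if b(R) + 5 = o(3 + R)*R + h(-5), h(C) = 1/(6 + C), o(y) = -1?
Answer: -512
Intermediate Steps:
p(V) = 6 + V
b(R) = -4 - R (b(R) = -5 + (-R + 1/(6 - 5)) = -5 + (-R + 1/1) = -5 + (-R + 1) = -5 + (1 - R) = -4 - R)
(-1 + 33)*b(p(6)) = (-1 + 33)*(-4 - (6 + 6)) = 32*(-4 - 1*12) = 32*(-4 - 12) = 32*(-16) = -512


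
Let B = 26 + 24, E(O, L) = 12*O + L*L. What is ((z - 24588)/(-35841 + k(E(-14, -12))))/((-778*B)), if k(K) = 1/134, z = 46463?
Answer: 8375/533785022 ≈ 1.5690e-5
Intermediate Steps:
E(O, L) = L² + 12*O (E(O, L) = 12*O + L² = L² + 12*O)
k(K) = 1/134
B = 50
((z - 24588)/(-35841 + k(E(-14, -12))))/((-778*B)) = ((46463 - 24588)/(-35841 + 1/134))/((-778*50)) = (21875/(-4802693/134))/(-38900) = (21875*(-134/4802693))*(-1/38900) = -418750/686099*(-1/38900) = 8375/533785022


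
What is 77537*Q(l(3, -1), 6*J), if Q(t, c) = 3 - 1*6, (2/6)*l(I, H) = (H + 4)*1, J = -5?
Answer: -232611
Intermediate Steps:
l(I, H) = 12 + 3*H (l(I, H) = 3*((H + 4)*1) = 3*((4 + H)*1) = 3*(4 + H) = 12 + 3*H)
Q(t, c) = -3 (Q(t, c) = 3 - 6 = -3)
77537*Q(l(3, -1), 6*J) = 77537*(-3) = -232611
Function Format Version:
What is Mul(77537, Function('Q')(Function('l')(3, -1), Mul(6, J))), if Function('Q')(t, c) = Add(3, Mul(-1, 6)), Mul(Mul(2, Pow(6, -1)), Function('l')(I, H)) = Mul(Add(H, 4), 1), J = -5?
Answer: -232611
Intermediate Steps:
Function('l')(I, H) = Add(12, Mul(3, H)) (Function('l')(I, H) = Mul(3, Mul(Add(H, 4), 1)) = Mul(3, Mul(Add(4, H), 1)) = Mul(3, Add(4, H)) = Add(12, Mul(3, H)))
Function('Q')(t, c) = -3 (Function('Q')(t, c) = Add(3, -6) = -3)
Mul(77537, Function('Q')(Function('l')(3, -1), Mul(6, J))) = Mul(77537, -3) = -232611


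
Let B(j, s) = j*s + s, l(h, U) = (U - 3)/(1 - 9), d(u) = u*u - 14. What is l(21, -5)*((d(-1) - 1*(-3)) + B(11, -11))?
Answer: -142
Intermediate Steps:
d(u) = -14 + u**2 (d(u) = u**2 - 14 = -14 + u**2)
l(h, U) = 3/8 - U/8 (l(h, U) = (-3 + U)/(-8) = (-3 + U)*(-1/8) = 3/8 - U/8)
B(j, s) = s + j*s
l(21, -5)*((d(-1) - 1*(-3)) + B(11, -11)) = (3/8 - 1/8*(-5))*(((-14 + (-1)**2) - 1*(-3)) - 11*(1 + 11)) = (3/8 + 5/8)*(((-14 + 1) + 3) - 11*12) = 1*((-13 + 3) - 132) = 1*(-10 - 132) = 1*(-142) = -142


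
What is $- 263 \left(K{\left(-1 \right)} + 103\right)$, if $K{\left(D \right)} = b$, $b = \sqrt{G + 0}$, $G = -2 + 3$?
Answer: $-27352$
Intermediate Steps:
$G = 1$
$b = 1$ ($b = \sqrt{1 + 0} = \sqrt{1} = 1$)
$K{\left(D \right)} = 1$
$- 263 \left(K{\left(-1 \right)} + 103\right) = - 263 \left(1 + 103\right) = \left(-263\right) 104 = -27352$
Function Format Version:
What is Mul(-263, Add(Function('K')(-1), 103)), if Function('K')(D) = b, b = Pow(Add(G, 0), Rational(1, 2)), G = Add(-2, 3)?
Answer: -27352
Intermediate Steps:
G = 1
b = 1 (b = Pow(Add(1, 0), Rational(1, 2)) = Pow(1, Rational(1, 2)) = 1)
Function('K')(D) = 1
Mul(-263, Add(Function('K')(-1), 103)) = Mul(-263, Add(1, 103)) = Mul(-263, 104) = -27352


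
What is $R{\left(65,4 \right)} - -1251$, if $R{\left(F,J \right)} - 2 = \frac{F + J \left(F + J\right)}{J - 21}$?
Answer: $\frac{20960}{17} \approx 1232.9$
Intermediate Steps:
$R{\left(F,J \right)} = 2 + \frac{F + J \left(F + J\right)}{-21 + J}$ ($R{\left(F,J \right)} = 2 + \frac{F + J \left(F + J\right)}{J - 21} = 2 + \frac{F + J \left(F + J\right)}{-21 + J}$)
$R{\left(65,4 \right)} - -1251 = \frac{-42 + 65 + 4^{2} + 2 \cdot 4 + 65 \cdot 4}{-21 + 4} - -1251 = \frac{-42 + 65 + 16 + 8 + 260}{-17} + 1251 = \left(- \frac{1}{17}\right) 307 + 1251 = - \frac{307}{17} + 1251 = \frac{20960}{17}$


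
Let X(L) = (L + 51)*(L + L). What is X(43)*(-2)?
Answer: -16168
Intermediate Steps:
X(L) = 2*L*(51 + L) (X(L) = (51 + L)*(2*L) = 2*L*(51 + L))
X(43)*(-2) = (2*43*(51 + 43))*(-2) = (2*43*94)*(-2) = 8084*(-2) = -16168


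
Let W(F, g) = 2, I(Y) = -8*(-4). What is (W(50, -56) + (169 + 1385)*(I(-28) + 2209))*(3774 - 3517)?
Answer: 895006612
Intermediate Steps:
I(Y) = 32
(W(50, -56) + (169 + 1385)*(I(-28) + 2209))*(3774 - 3517) = (2 + (169 + 1385)*(32 + 2209))*(3774 - 3517) = (2 + 1554*2241)*257 = (2 + 3482514)*257 = 3482516*257 = 895006612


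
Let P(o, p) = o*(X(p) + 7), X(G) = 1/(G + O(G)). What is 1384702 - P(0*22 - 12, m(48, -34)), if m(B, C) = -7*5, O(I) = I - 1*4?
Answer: 51237076/37 ≈ 1.3848e+6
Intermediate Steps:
O(I) = -4 + I (O(I) = I - 4 = -4 + I)
m(B, C) = -35
X(G) = 1/(-4 + 2*G) (X(G) = 1/(G + (-4 + G)) = 1/(-4 + 2*G))
P(o, p) = o*(7 + 1/(2*(-2 + p))) (P(o, p) = o*(1/(2*(-2 + p)) + 7) = o*(7 + 1/(2*(-2 + p))))
1384702 - P(0*22 - 12, m(48, -34)) = 1384702 - (0*22 - 12)*(-27 + 14*(-35))/(2*(-2 - 35)) = 1384702 - (0 - 12)*(-27 - 490)/(2*(-37)) = 1384702 - (-12)*(-1)*(-517)/(2*37) = 1384702 - 1*(-3102/37) = 1384702 + 3102/37 = 51237076/37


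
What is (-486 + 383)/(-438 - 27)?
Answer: 103/465 ≈ 0.22151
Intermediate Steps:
(-486 + 383)/(-438 - 27) = -103/(-465) = -103*(-1/465) = 103/465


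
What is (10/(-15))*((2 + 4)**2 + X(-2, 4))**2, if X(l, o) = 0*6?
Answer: -864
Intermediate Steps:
X(l, o) = 0
(10/(-15))*((2 + 4)**2 + X(-2, 4))**2 = (10/(-15))*((2 + 4)**2 + 0)**2 = (10*(-1/15))*(6**2 + 0)**2 = -2*(36 + 0)**2/3 = -2/3*36**2 = -2/3*1296 = -864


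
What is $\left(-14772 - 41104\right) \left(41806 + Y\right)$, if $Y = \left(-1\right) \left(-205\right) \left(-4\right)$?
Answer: $-2290133736$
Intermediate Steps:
$Y = -820$ ($Y = 205 \left(-4\right) = -820$)
$\left(-14772 - 41104\right) \left(41806 + Y\right) = \left(-14772 - 41104\right) \left(41806 - 820\right) = \left(-55876\right) 40986 = -2290133736$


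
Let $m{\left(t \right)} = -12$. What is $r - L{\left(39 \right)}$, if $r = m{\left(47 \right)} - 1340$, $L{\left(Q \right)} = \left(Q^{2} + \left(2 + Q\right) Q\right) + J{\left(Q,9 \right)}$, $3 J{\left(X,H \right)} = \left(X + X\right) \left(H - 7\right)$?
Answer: $-4524$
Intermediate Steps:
$J{\left(X,H \right)} = \frac{2 X \left(-7 + H\right)}{3}$ ($J{\left(X,H \right)} = \frac{\left(X + X\right) \left(H - 7\right)}{3} = \frac{2 X \left(-7 + H\right)}{3}$)
$L{\left(Q \right)} = Q^{2} + \frac{4 Q}{3} + Q \left(2 + Q\right)$ ($L{\left(Q \right)} = \left(Q^{2} + \left(2 + Q\right) Q\right) + \frac{2 Q \left(-7 + 9\right)}{3} = \left(Q^{2} + Q \left(2 + Q\right)\right) + \frac{2}{3} Q 2 = \left(Q^{2} + Q \left(2 + Q\right)\right) + \frac{4 Q}{3} = Q^{2} + \frac{4 Q}{3} + Q \left(2 + Q\right)$)
$r = -1352$ ($r = -12 - 1340 = -1352$)
$r - L{\left(39 \right)} = -1352 - \frac{2}{3} \cdot 39 \left(5 + 3 \cdot 39\right) = -1352 - \frac{2}{3} \cdot 39 \left(5 + 117\right) = -1352 - \frac{2}{3} \cdot 39 \cdot 122 = -1352 - 3172 = -4524$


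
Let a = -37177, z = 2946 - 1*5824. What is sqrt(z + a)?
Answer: I*sqrt(40055) ≈ 200.14*I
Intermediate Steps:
z = -2878 (z = 2946 - 5824 = -2878)
sqrt(z + a) = sqrt(-2878 - 37177) = sqrt(-40055) = I*sqrt(40055)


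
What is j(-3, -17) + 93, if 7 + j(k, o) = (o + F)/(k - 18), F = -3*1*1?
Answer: 1826/21 ≈ 86.952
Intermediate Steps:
F = -3 (F = -3*1 = -3)
j(k, o) = -7 + (-3 + o)/(-18 + k) (j(k, o) = -7 + (o - 3)/(k - 18) = -7 + (-3 + o)/(-18 + k))
j(-3, -17) + 93 = (123 - 17 - 7*(-3))/(-18 - 3) + 93 = (123 - 17 + 21)/(-21) + 93 = -1/21*127 + 93 = -127/21 + 93 = 1826/21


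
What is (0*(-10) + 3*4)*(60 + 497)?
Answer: 6684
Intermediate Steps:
(0*(-10) + 3*4)*(60 + 497) = (0 + 12)*557 = 12*557 = 6684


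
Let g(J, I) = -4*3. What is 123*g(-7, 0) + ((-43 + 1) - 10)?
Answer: -1528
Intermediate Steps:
g(J, I) = -12
123*g(-7, 0) + ((-43 + 1) - 10) = 123*(-12) + ((-43 + 1) - 10) = -1476 + (-42 - 10) = -1476 - 52 = -1528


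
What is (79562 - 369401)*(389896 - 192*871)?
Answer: -64536711096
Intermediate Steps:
(79562 - 369401)*(389896 - 192*871) = -289839*(389896 - 167232) = -289839*222664 = -64536711096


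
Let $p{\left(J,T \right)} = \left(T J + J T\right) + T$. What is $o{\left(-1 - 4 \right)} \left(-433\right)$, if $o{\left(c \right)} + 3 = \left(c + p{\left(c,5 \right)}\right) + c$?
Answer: $25114$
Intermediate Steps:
$p{\left(J,T \right)} = T + 2 J T$ ($p{\left(J,T \right)} = \left(J T + J T\right) + T = 2 J T + T = T + 2 J T$)
$o{\left(c \right)} = 2 + 12 c$ ($o{\left(c \right)} = -3 + \left(\left(c + 5 \left(1 + 2 c\right)\right) + c\right) = -3 + \left(\left(c + \left(5 + 10 c\right)\right) + c\right) = -3 + \left(\left(5 + 11 c\right) + c\right) = -3 + \left(5 + 12 c\right) = 2 + 12 c$)
$o{\left(-1 - 4 \right)} \left(-433\right) = \left(2 + 12 \left(-1 - 4\right)\right) \left(-433\right) = \left(2 + 12 \left(-5\right)\right) \left(-433\right) = \left(2 - 60\right) \left(-433\right) = \left(-58\right) \left(-433\right) = 25114$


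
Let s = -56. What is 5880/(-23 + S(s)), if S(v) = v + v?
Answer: -392/9 ≈ -43.556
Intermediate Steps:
S(v) = 2*v
5880/(-23 + S(s)) = 5880/(-23 + 2*(-56)) = 5880/(-23 - 112) = 5880/(-135) = 5880*(-1/135) = -392/9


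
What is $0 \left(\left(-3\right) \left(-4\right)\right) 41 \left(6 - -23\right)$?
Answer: $0$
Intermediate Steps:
$0 \left(\left(-3\right) \left(-4\right)\right) 41 \left(6 - -23\right) = 0 \cdot 12 \cdot 41 \left(6 + 23\right) = 0 \cdot 41 \cdot 29 = 0 \cdot 29 = 0$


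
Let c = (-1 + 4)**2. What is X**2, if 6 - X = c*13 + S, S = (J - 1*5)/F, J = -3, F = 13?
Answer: 2059225/169 ≈ 12185.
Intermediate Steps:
c = 9 (c = 3**2 = 9)
S = -8/13 (S = (-3 - 1*5)/13 = (-3 - 5)*(1/13) = -8*1/13 = -8/13 ≈ -0.61539)
X = -1435/13 (X = 6 - (9*13 - 8/13) = 6 - (117 - 8/13) = 6 - 1*1513/13 = 6 - 1513/13 = -1435/13 ≈ -110.38)
X**2 = (-1435/13)**2 = 2059225/169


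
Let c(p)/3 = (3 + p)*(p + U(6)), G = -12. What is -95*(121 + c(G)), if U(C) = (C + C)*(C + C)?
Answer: 327085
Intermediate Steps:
U(C) = 4*C**2 (U(C) = (2*C)*(2*C) = 4*C**2)
c(p) = 3*(3 + p)*(144 + p) (c(p) = 3*((3 + p)*(p + 4*6**2)) = 3*((3 + p)*(p + 4*36)) = 3*((3 + p)*(p + 144)) = 3*((3 + p)*(144 + p)) = 3*(3 + p)*(144 + p))
-95*(121 + c(G)) = -95*(121 + (1296 + 3*(-12)**2 + 441*(-12))) = -95*(121 + (1296 + 3*144 - 5292)) = -95*(121 + (1296 + 432 - 5292)) = -95*(121 - 3564) = -95*(-3443) = 327085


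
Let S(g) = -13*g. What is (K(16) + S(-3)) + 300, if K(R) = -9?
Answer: 330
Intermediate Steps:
(K(16) + S(-3)) + 300 = (-9 - 13*(-3)) + 300 = (-9 + 39) + 300 = 30 + 300 = 330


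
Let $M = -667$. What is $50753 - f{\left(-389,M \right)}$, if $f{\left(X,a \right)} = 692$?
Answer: $50061$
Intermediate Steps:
$50753 - f{\left(-389,M \right)} = 50753 - 692 = 50061$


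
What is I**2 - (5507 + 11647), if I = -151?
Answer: 5647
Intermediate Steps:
I**2 - (5507 + 11647) = (-151)**2 - (5507 + 11647) = 22801 - 1*17154 = 22801 - 17154 = 5647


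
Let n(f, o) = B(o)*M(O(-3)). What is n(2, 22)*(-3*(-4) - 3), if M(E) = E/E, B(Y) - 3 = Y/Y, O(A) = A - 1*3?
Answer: 36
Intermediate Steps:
O(A) = -3 + A (O(A) = A - 3 = -3 + A)
B(Y) = 4 (B(Y) = 3 + Y/Y = 3 + 1 = 4)
M(E) = 1
n(f, o) = 4 (n(f, o) = 4*1 = 4)
n(2, 22)*(-3*(-4) - 3) = 4*(-3*(-4) - 3) = 4*(12 - 3) = 4*9 = 36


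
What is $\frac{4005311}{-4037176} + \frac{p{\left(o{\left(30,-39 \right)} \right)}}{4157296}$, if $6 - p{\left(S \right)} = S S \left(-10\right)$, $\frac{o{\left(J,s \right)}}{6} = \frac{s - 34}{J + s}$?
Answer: $- \frac{8140329335}{8252492391} \approx -0.98641$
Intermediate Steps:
$o{\left(J,s \right)} = \frac{6 \left(-34 + s\right)}{J + s}$ ($o{\left(J,s \right)} = 6 \frac{s - 34}{J + s} = 6 \frac{-34 + s}{J + s} = \frac{6 \left(-34 + s\right)}{J + s}$)
$p{\left(S \right)} = 6 + 10 S^{2}$ ($p{\left(S \right)} = 6 - S S \left(-10\right) = 6 - S^{2} \left(-10\right) = 6 - - 10 S^{2} = 6 + 10 S^{2}$)
$\frac{4005311}{-4037176} + \frac{p{\left(o{\left(30,-39 \right)} \right)}}{4157296} = \frac{4005311}{-4037176} + \frac{6 + 10 \left(\frac{6 \left(-34 - 39\right)}{30 - 39}\right)^{2}}{4157296} = 4005311 \left(- \frac{1}{4037176}\right) + \left(6 + 10 \left(6 \frac{1}{-9} \left(-73\right)\right)^{2}\right) \frac{1}{4157296} = - \frac{4005311}{4037176} + \left(6 + 10 \left(6 \left(- \frac{1}{9}\right) \left(-73\right)\right)^{2}\right) \frac{1}{4157296} = - \frac{4005311}{4037176} + \left(6 + 10 \left(\frac{146}{3}\right)^{2}\right) \frac{1}{4157296} = - \frac{4005311}{4037176} + \left(6 + 10 \cdot \frac{21316}{9}\right) \frac{1}{4157296} = - \frac{4005311}{4037176} + \left(6 + \frac{213160}{9}\right) \frac{1}{4157296} = - \frac{4005311}{4037176} + \frac{213214}{9} \cdot \frac{1}{4157296} = - \frac{4005311}{4037176} + \frac{106607}{18707832} = - \frac{8140329335}{8252492391}$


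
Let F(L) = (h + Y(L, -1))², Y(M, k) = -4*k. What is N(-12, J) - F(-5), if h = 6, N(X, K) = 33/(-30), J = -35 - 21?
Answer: -1011/10 ≈ -101.10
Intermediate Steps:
J = -56
N(X, K) = -11/10 (N(X, K) = 33*(-1/30) = -11/10)
F(L) = 100 (F(L) = (6 - 4*(-1))² = (6 + 4)² = 10² = 100)
N(-12, J) - F(-5) = -11/10 - 1*100 = -11/10 - 100 = -1011/10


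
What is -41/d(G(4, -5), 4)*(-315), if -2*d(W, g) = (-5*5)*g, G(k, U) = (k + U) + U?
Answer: 2583/10 ≈ 258.30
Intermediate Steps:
G(k, U) = k + 2*U (G(k, U) = (U + k) + U = k + 2*U)
d(W, g) = 25*g/2 (d(W, g) = -(-5*5)*g/2 = -(-25)*g/2 = 25*g/2)
-41/d(G(4, -5), 4)*(-315) = -41/((25/2)*4)*(-315) = -41/50*(-315) = 2583/10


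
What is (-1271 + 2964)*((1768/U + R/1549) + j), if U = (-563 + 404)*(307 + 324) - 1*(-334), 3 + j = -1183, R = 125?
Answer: -310991324092091/154892255 ≈ -2.0078e+6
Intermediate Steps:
j = -1186 (j = -3 - 1183 = -1186)
U = -99995 (U = -159*631 + 334 = -100329 + 334 = -99995)
(-1271 + 2964)*((1768/U + R/1549) + j) = (-1271 + 2964)*((1768/(-99995) + 125/1549) - 1186) = 1693*((1768*(-1/99995) + 125*(1/1549)) - 1186) = 1693*((-1768/99995 + 125/1549) - 1186) = 1693*(9760743/154892255 - 1186) = 1693*(-183692453687/154892255) = -310991324092091/154892255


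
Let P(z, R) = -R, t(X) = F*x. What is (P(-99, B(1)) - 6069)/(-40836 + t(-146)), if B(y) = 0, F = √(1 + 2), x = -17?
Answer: 82611228/555859343 - 34391*√3/555859343 ≈ 0.14851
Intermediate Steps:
F = √3 ≈ 1.7320
t(X) = -17*√3 (t(X) = √3*(-17) = -17*√3)
(P(-99, B(1)) - 6069)/(-40836 + t(-146)) = (-1*0 - 6069)/(-40836 - 17*√3) = (0 - 6069)/(-40836 - 17*√3) = -6069/(-40836 - 17*√3)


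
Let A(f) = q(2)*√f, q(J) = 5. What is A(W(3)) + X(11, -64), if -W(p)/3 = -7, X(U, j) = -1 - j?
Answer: 63 + 5*√21 ≈ 85.913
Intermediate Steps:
W(p) = 21 (W(p) = -3*(-7) = 21)
A(f) = 5*√f
A(W(3)) + X(11, -64) = 5*√21 + (-1 - 1*(-64)) = 5*√21 + (-1 + 64) = 5*√21 + 63 = 63 + 5*√21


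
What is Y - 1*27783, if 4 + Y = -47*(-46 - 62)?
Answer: -22711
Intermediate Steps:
Y = 5072 (Y = -4 - 47*(-46 - 62) = -4 - 47*(-108) = -4 + 5076 = 5072)
Y - 1*27783 = 5072 - 1*27783 = 5072 - 27783 = -22711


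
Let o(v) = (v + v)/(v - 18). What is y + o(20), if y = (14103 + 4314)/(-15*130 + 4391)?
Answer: 67237/2441 ≈ 27.545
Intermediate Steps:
y = 18417/2441 (y = 18417/(-1950 + 4391) = 18417/2441 ≈ 7.5449)
o(v) = 2*v/(-18 + v) (o(v) = (2*v)/(-18 + v) = 2*v/(-18 + v))
y + o(20) = 18417/2441 + 2*20/(-18 + 20) = 18417/2441 + 2*20/2 = 18417/2441 + 2*20*(½) = 18417/2441 + 20 = 67237/2441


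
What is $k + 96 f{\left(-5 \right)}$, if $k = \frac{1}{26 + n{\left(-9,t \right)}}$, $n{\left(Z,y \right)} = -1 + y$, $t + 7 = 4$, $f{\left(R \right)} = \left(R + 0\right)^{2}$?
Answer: $\frac{52801}{22} \approx 2400.0$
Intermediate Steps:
$f{\left(R \right)} = R^{2}$
$t = -3$ ($t = -7 + 4 = -3$)
$k = \frac{1}{22}$ ($k = \frac{1}{26 - 4} = \frac{1}{22} \approx 0.045455$)
$k + 96 f{\left(-5 \right)} = \frac{1}{22} + 96 \left(-5\right)^{2} = \frac{1}{22} + 96 \cdot 25 = \frac{1}{22} + 2400 = \frac{52801}{22}$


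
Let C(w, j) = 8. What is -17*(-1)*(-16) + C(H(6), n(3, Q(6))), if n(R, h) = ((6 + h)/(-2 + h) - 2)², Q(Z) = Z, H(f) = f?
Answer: -264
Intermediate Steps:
n(R, h) = (-2 + (6 + h)/(-2 + h))² (n(R, h) = ((6 + h)/(-2 + h) - 2)² = (-2 + (6 + h)/(-2 + h))²)
-17*(-1)*(-16) + C(H(6), n(3, Q(6))) = -17*(-1)*(-16) + 8 = 17*(-16) + 8 = -272 + 8 = -264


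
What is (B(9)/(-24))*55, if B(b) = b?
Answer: -165/8 ≈ -20.625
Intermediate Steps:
(B(9)/(-24))*55 = (9/(-24))*55 = -1/24*9*55 = -3/8*55 = -165/8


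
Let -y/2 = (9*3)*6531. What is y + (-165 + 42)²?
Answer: -337545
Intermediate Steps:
y = -352674 (y = -2*9*3*6531 = -54*6531 = -2*176337 = -352674)
y + (-165 + 42)² = -352674 + (-165 + 42)² = -352674 + (-123)² = -352674 + 15129 = -337545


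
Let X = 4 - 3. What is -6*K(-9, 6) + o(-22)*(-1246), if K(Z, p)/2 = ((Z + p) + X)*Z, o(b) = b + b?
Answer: 54608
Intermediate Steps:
o(b) = 2*b
X = 1
K(Z, p) = 2*Z*(1 + Z + p) (K(Z, p) = 2*(((Z + p) + 1)*Z) = 2*((1 + Z + p)*Z) = 2*(Z*(1 + Z + p)) = 2*Z*(1 + Z + p))
-6*K(-9, 6) + o(-22)*(-1246) = -12*(-9)*(1 - 9 + 6) + (2*(-22))*(-1246) = -12*(-9)*(-2) - 44*(-1246) = -6*36 + 54824 = -216 + 54824 = 54608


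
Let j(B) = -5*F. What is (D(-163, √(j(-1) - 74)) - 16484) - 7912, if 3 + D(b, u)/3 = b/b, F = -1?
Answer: -24402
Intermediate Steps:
j(B) = 5 (j(B) = -5*(-1) = 5)
D(b, u) = -6 (D(b, u) = -9 + 3*(b/b) = -9 + 3*1 = -9 + 3 = -6)
(D(-163, √(j(-1) - 74)) - 16484) - 7912 = (-6 - 16484) - 7912 = -16490 - 7912 = -24402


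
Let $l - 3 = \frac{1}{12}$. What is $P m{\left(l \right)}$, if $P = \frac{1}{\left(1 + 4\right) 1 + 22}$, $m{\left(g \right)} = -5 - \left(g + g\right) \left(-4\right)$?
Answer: $\frac{59}{81} \approx 0.7284$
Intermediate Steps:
$l = \frac{37}{12}$ ($l = 3 + \frac{1}{12} = \frac{37}{12} \approx 3.0833$)
$m{\left(g \right)} = -5 + 8 g$ ($m{\left(g \right)} = -5 - 2 g \left(-4\right) = -5 - - 8 g = -5 + 8 g$)
$P = \frac{1}{27}$ ($P = \frac{1}{5 \cdot 1 + 22} = \frac{1}{5 + 22} = \frac{1}{27} \approx 0.037037$)
$P m{\left(l \right)} = \frac{-5 + 8 \cdot \frac{37}{12}}{27} = \frac{-5 + \frac{74}{3}}{27} = \frac{1}{27} \cdot \frac{59}{3} = \frac{59}{81}$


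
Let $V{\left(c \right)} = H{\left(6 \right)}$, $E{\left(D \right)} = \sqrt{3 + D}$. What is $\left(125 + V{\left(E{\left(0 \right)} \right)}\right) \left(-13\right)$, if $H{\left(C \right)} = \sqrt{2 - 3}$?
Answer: $-1625 - 13 i \approx -1625.0 - 13.0 i$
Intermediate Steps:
$H{\left(C \right)} = i$ ($H{\left(C \right)} = \sqrt{-1} = i$)
$V{\left(c \right)} = i$
$\left(125 + V{\left(E{\left(0 \right)} \right)}\right) \left(-13\right) = \left(125 + i\right) \left(-13\right) = -1625 - 13 i$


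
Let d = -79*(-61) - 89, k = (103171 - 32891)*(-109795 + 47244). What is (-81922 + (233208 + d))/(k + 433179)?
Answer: -784/22088699 ≈ -3.5493e-5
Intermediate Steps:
k = -4396084280 (k = 70280*(-62551) = -4396084280)
d = 4730 (d = 4819 - 89 = 4730)
(-81922 + (233208 + d))/(k + 433179) = (-81922 + (233208 + 4730))/(-4396084280 + 433179) = (-81922 + 237938)/(-4395651101) = 156016*(-1/4395651101) = -784/22088699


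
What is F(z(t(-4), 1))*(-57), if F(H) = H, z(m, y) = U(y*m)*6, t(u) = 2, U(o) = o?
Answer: -684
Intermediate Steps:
z(m, y) = 6*m*y (z(m, y) = (y*m)*6 = (m*y)*6 = 6*m*y)
F(z(t(-4), 1))*(-57) = (6*2*1)*(-57) = 12*(-57) = -684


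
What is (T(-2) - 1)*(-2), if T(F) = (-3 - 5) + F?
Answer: 22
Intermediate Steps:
T(F) = -8 + F
(T(-2) - 1)*(-2) = ((-8 - 2) - 1)*(-2) = (-10 - 1)*(-2) = -11*(-2) = 22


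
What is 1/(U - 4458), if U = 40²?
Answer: -1/2858 ≈ -0.00034990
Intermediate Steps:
U = 1600
1/(U - 4458) = 1/(1600 - 4458) = 1/(-2858) = -1/2858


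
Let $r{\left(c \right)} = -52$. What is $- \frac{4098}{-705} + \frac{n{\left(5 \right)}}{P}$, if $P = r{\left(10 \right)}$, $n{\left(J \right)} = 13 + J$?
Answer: $\frac{33401}{6110} \approx 5.4666$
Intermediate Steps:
$P = -52$
$- \frac{4098}{-705} + \frac{n{\left(5 \right)}}{P} = - \frac{4098}{-705} + \frac{13 + 5}{-52} = \left(-4098\right) \left(- \frac{1}{705}\right) + 18 \left(- \frac{1}{52}\right) = \frac{1366}{235} - \frac{9}{26} = \frac{33401}{6110}$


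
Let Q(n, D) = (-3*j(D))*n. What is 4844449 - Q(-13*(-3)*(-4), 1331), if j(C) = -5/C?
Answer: 6447963959/1331 ≈ 4.8444e+6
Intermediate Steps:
Q(n, D) = 15*n/D (Q(n, D) = (-(-15)/D)*n = (15/D)*n = 15*n/D)
4844449 - Q(-13*(-3)*(-4), 1331) = 4844449 - 15*-13*(-3)*(-4)/1331 = 4844449 - 15*39*(-4)/1331 = 4844449 - 15*(-156)/1331 = 4844449 - 1*(-2340/1331) = 4844449 + 2340/1331 = 6447963959/1331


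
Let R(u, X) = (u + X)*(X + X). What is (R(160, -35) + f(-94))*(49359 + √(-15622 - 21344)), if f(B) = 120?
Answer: -425968170 - 8630*I*√36966 ≈ -4.2597e+8 - 1.6593e+6*I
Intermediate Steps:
R(u, X) = 2*X*(X + u) (R(u, X) = (X + u)*(2*X) = 2*X*(X + u))
(R(160, -35) + f(-94))*(49359 + √(-15622 - 21344)) = (2*(-35)*(-35 + 160) + 120)*(49359 + √(-15622 - 21344)) = (2*(-35)*125 + 120)*(49359 + √(-36966)) = (-8750 + 120)*(49359 + I*√36966) = -8630*(49359 + I*√36966) = -425968170 - 8630*I*√36966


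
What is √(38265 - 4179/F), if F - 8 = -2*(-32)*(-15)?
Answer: 3*√19661962/68 ≈ 195.63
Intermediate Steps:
F = -952 (F = 8 - 2*(-32)*(-15) = 8 + 64*(-15) = 8 - 960 = -952)
√(38265 - 4179/F) = √(38265 - 4179/(-952)) = √(38265 - 4179*(-1/952)) = √(38265 + 597/136) = √(5204637/136) = 3*√19661962/68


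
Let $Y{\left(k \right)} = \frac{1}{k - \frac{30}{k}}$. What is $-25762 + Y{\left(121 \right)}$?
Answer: $- \frac{376408461}{14611} \approx -25762.0$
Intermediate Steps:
$-25762 + Y{\left(121 \right)} = -25762 + \frac{121}{-30 + 121^{2}} = -25762 + \frac{121}{-30 + 14641} = -25762 + \frac{121}{14611} = - \frac{376408461}{14611}$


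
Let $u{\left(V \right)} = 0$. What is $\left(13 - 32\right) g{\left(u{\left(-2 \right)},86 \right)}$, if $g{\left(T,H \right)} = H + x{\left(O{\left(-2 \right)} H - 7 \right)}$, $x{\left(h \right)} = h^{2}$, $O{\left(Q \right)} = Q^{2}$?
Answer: $-2159445$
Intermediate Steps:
$g{\left(T,H \right)} = H + \left(-7 + 4 H\right)^{2}$ ($g{\left(T,H \right)} = H + \left(\left(-2\right)^{2} H - 7\right)^{2} = H + \left(4 H - 7\right)^{2} = H + \left(-7 + 4 H\right)^{2}$)
$\left(13 - 32\right) g{\left(u{\left(-2 \right)},86 \right)} = \left(13 - 32\right) \left(86 + \left(-7 + 4 \cdot 86\right)^{2}\right) = - 19 \left(86 + \left(-7 + 344\right)^{2}\right) = - 19 \left(86 + 337^{2}\right) = - 19 \left(86 + 113569\right) = \left(-19\right) 113655 = -2159445$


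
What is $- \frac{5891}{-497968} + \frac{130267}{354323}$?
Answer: $\frac{66956114249}{176441515664} \approx 0.37948$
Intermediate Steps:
$- \frac{5891}{-497968} + \frac{130267}{354323} = \left(-5891\right) \left(- \frac{1}{497968}\right) + 130267 \cdot \frac{1}{354323} = \frac{5891}{497968} + \frac{130267}{354323} = \frac{66956114249}{176441515664}$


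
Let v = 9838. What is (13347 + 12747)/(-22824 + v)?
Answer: -13047/6493 ≈ -2.0094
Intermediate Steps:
(13347 + 12747)/(-22824 + v) = (13347 + 12747)/(-22824 + 9838) = 26094/(-12986) = 26094*(-1/12986) = -13047/6493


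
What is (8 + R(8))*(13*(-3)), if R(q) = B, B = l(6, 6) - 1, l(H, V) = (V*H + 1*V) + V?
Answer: -2145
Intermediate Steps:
l(H, V) = 2*V + H*V (l(H, V) = (H*V + V) + V = (V + H*V) + V = 2*V + H*V)
B = 47 (B = 6*(2 + 6) - 1 = 6*8 - 1 = 48 - 1 = 47)
R(q) = 47
(8 + R(8))*(13*(-3)) = (8 + 47)*(13*(-3)) = 55*(-39) = -2145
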